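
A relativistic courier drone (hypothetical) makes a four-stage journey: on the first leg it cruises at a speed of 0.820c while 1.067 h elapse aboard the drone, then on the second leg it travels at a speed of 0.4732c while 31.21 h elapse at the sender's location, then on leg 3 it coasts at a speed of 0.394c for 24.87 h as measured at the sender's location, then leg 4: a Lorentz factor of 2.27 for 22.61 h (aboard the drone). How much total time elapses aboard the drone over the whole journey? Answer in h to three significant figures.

Leg 1: 1.067 h is already measured aboard the drone.
Leg 2: γ = 1/√(1 − 0.4732²) = 1/√0.7761 = 1.135; τ_2 = 31.21/1.135 = 27.49 h.
Leg 3: γ = 1/√(1 − 0.394²) = 1/√0.8448 = 1.088; τ_3 = 24.87/1.088 = 22.86 h.
Leg 4: 22.61 h is already measured aboard the drone.
Total: 1.067 + 27.49 + 22.86 + 22.61 h.

τ = 74.0 h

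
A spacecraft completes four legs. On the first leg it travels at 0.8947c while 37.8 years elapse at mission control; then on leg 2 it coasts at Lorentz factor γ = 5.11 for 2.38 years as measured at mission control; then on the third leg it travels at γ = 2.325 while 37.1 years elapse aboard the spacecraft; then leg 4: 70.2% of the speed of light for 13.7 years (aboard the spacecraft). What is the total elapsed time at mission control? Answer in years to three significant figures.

Δt = 146 years

Leg 1: 37.8 years is already measured at mission control.
Leg 2: 2.38 years is already measured at mission control.
Leg 3: γ = 2.325; Δt_3 = 2.325 × 37.1 = 86.26 years.
Leg 4: β = 0.702; γ = 1/√(1 − 0.702²) = 1/√0.5072 = 1.404; Δt_4 = 1.404 × 13.7 = 19.24 years.
Total: 37.80 + 2.380 + 86.26 + 19.24 years.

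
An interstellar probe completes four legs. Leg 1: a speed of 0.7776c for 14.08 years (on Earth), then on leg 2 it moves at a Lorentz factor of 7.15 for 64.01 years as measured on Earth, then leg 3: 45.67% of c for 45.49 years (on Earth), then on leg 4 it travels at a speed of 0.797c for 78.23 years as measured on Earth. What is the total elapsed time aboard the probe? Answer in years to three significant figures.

Leg 1: γ = 1/√(1 − 0.7776²) = 1/√0.3953 = 1.590; τ_1 = 14.08/1.590 = 8.853 years.
Leg 2: γ = 7.15; τ_2 = 64.01/7.150 = 8.952 years.
Leg 3: β = 0.4567; γ = 1/√(1 − 0.4567²) = 1/√0.7914 = 1.124; τ_3 = 45.49/1.124 = 40.47 years.
Leg 4: γ = 1/√(1 − 0.797²) = 1/√0.3648 = 1.656; τ_4 = 78.23/1.656 = 47.25 years.
Total: 8.853 + 8.952 + 40.47 + 47.25 years.

τ = 106 years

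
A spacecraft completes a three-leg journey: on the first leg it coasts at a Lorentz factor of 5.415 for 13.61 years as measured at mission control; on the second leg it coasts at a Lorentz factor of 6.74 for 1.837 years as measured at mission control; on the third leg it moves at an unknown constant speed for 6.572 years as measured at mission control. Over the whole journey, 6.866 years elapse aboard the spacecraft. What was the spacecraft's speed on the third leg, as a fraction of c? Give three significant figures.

Leg 1: γ = 5.415; τ_1 = 13.61/5.415 = 2.513 years.
Leg 2: γ = 6.74; τ_2 = 1.837/6.740 = 0.2726 years.
Leg 3: speed unknown; τ_3 = 6.572/γ_3.
Total proper time: 2.513 + 0.2726 + τ_3 = 6.866, so τ_3 = 6.866 − 2.786 = 4.080 years.
γ_3 = 6.572/4.080 = 1.611; β = √(1 − 1/γ²) = √0.6146.

β = 0.784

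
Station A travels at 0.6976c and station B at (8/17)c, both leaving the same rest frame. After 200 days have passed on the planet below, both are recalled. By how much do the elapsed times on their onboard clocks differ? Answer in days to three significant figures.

|τ_A − τ_B| = 33.2 days

A: γ = 1/√(1 − 0.6976²) = 1/√0.5134 = 1.396; τ_A = 200/1.396 = 143.3 days.
B: γ = 1/√(1 − (8/17)²) = 17/15 ≈ 1.133; τ_B = 200/1.133 = 176.5 days.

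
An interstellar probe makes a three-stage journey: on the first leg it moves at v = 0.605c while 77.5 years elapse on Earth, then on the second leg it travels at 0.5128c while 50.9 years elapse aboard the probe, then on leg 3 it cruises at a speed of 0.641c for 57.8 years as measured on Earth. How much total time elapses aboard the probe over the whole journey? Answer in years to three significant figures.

τ = 157 years

Leg 1: γ = 1/√(1 − 0.605²) = 1/√0.6340 = 1.256; τ_1 = 77.5/1.256 = 61.71 years.
Leg 2: 50.9 years is already measured aboard the probe.
Leg 3: γ = 1/√(1 − 0.641²) = 1/√0.5891 = 1.303; τ_3 = 57.8/1.303 = 44.36 years.
Total: 61.71 + 50.90 + 44.36 years.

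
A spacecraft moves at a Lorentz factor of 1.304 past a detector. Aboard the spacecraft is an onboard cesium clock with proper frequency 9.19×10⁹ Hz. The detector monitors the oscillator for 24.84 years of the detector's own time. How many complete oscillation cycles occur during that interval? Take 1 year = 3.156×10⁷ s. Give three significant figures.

N = 5.52×10¹⁸

γ = 1.304
During 24.84 years of lab time, the oscillator's proper time advances by τ = Δt/γ = 24.84/1.304 = 19.05 years = 6.012×10⁸ s.
N = f × τ = 9.19×10⁹ × 6.012×10⁸ = 5.525×10¹⁸.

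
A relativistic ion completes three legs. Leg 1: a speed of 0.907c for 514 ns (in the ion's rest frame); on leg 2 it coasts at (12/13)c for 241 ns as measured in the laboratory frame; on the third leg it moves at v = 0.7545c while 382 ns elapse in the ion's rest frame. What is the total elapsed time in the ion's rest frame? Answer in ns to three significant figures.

Leg 1: 514 ns is already measured in the ion's rest frame.
Leg 2: γ = 1/√(1 − (12/13)²) = 13/5 = 2.600; τ_2 = 241/2.600 = 92.69 ns.
Leg 3: 382 ns is already measured in the ion's rest frame.
Total: 514.0 + 92.69 + 382.0 ns.

τ = 989 ns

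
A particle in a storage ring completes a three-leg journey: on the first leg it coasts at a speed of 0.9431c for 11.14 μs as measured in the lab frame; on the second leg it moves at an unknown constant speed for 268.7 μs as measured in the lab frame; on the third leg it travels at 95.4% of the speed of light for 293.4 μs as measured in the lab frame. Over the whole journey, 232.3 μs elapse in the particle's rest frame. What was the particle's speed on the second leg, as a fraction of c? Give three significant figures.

β = 0.852

Leg 1: γ = 1/√(1 − 0.9431²) = 1/√0.1106 = 3.007; τ_1 = 11.14/3.007 = 3.704 μs.
Leg 2: speed unknown; τ_2 = 268.7/γ_2.
Leg 3: β = 0.954; γ = 1/√(1 − 0.954²) = 1/√0.08988 = 3.335; τ_3 = 293.4/3.335 = 87.96 μs.
Total proper time: 3.704 + τ_2 + 87.96 = 232.3, so τ_2 = 232.3 − 91.67 = 140.6 μs.
γ_2 = 268.7/140.6 = 1.911; β = √(1 − 1/γ²) = √0.7261.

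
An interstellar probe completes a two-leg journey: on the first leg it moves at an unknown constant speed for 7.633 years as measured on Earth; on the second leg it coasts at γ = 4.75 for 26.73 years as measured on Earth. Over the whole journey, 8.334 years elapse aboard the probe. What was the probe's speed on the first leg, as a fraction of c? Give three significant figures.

Leg 1: speed unknown; τ_1 = 7.633/γ_1.
Leg 2: γ = 4.75; τ_2 = 26.73/4.750 = 5.627 years.
Total proper time: τ_1 + 5.627 = 8.334, so τ_1 = 8.334 − 5.627 = 2.707 years.
γ_1 = 7.633/2.707 = 2.820; β = √(1 − 1/γ²) = √0.8743.

β = 0.935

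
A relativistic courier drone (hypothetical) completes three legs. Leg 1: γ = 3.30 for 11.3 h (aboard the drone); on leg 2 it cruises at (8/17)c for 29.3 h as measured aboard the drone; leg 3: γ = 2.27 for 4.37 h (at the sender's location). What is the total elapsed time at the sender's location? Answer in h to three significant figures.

Leg 1: γ = 3.30; Δt_1 = 3.300 × 11.3 = 37.29 h.
Leg 2: γ = 1/√(1 − (8/17)²) = 17/15 ≈ 1.133; Δt_2 = 1.133 × 29.3 = 33.21 h.
Leg 3: 4.37 h is already measured at the sender's location.
Total: 37.29 + 33.21 + 4.370 h.

Δt = 74.9 h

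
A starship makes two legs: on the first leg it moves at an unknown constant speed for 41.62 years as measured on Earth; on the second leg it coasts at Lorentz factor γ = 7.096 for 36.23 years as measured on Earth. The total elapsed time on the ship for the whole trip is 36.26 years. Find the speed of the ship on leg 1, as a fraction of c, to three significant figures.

Leg 1: speed unknown; τ_1 = 41.62/γ_1.
Leg 2: γ = 7.096; τ_2 = 36.23/7.096 = 5.106 years.
Total proper time: τ_1 + 5.106 = 36.26, so τ_1 = 36.26 − 5.106 = 31.15 years.
γ_1 = 41.62/31.15 = 1.336; β = √(1 − 1/γ²) = √0.4397.

β = 0.663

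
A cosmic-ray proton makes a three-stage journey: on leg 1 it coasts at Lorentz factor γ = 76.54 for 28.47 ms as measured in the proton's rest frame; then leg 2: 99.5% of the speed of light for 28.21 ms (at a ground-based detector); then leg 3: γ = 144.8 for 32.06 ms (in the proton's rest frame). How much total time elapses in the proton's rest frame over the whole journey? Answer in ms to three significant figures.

τ = 63.3 ms

Leg 1: 28.47 ms is already measured in the proton's rest frame.
Leg 2: β = 0.995; γ = 1/√(1 − 0.995²) = 1/√0.009975 = 10.01; τ_2 = 28.21/10.01 = 2.817 ms.
Leg 3: 32.06 ms is already measured in the proton's rest frame.
Total: 28.47 + 2.817 + 32.06 ms.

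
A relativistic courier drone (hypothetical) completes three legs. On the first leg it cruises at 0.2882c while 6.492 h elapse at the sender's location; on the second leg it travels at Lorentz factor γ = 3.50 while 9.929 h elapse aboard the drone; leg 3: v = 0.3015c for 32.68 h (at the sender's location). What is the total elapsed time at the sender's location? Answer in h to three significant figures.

Δt = 73.9 h

Leg 1: 6.492 h is already measured at the sender's location.
Leg 2: γ = 3.50; Δt_2 = 3.500 × 9.929 = 34.75 h.
Leg 3: 32.68 h is already measured at the sender's location.
Total: 6.492 + 34.75 + 32.68 h.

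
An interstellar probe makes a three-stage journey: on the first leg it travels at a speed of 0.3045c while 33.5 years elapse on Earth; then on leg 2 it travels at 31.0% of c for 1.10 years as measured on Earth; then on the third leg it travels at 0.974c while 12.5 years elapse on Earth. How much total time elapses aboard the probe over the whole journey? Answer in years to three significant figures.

τ = 35.8 years

Leg 1: γ = 1/√(1 − 0.3045²) = 1/√0.9073 = 1.050; τ_1 = 33.5/1.050 = 31.91 years.
Leg 2: β = 0.310; γ = 1/√(1 − 0.310²) = 1/√0.9039 = 1.052; τ_2 = 1.10/1.052 = 1.046 years.
Leg 3: γ = 1/√(1 − 0.974²) = 1/√0.05132 = 4.414; τ_3 = 12.5/4.414 = 2.832 years.
Total: 31.91 + 1.046 + 2.832 years.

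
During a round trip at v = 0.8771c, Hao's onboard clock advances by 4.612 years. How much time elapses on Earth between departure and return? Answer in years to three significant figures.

Δt = 9.60 years

γ = 1/√(1 − 0.8771²) = 1/√0.2307 = 2.082
Earth-frame duration is the dilated interval: Δt = γτ = 2.082 × 4.612 years.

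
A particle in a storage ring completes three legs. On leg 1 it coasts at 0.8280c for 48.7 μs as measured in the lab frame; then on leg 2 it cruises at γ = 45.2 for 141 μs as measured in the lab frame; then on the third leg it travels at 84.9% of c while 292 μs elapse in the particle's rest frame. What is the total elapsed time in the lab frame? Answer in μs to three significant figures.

Δt = 742 μs

Leg 1: 48.7 μs is already measured in the lab frame.
Leg 2: 141 μs is already measured in the lab frame.
Leg 3: β = 0.849; γ = 1/√(1 − 0.849²) = 1/√0.2792 = 1.893; Δt_3 = 1.893 × 292 = 552.6 μs.
Total: 48.70 + 141.0 + 552.6 μs.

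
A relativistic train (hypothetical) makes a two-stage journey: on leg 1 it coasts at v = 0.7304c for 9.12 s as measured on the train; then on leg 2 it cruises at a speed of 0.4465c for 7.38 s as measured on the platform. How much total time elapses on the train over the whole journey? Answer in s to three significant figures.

τ = 15.7 s

Leg 1: 9.12 s is already measured on the train.
Leg 2: γ = 1/√(1 − 0.4465²) = 1/√0.8006 = 1.118; τ_2 = 7.38/1.118 = 6.604 s.
Total: 9.120 + 6.604 s.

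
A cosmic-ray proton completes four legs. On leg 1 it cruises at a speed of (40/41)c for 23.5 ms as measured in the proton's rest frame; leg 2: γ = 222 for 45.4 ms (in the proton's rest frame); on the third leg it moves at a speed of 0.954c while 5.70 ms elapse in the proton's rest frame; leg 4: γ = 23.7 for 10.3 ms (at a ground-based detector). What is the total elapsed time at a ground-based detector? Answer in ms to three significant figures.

Leg 1: γ = 1/√(1 − (40/41)²) = 41/9 ≈ 4.556; Δt_1 = 4.556 × 23.5 = 107.1 ms.
Leg 2: γ = 222; Δt_2 = 222.0 × 45.4 = 1.008×10⁴ ms.
Leg 3: γ = 1/√(1 − 0.954²) = 1/√0.08988 = 3.335; Δt_3 = 3.335 × 5.70 = 19.01 ms.
Leg 4: 10.3 ms is already measured at a ground-based detector.
Total: 107.1 + 1.008×10⁴ + 19.01 + 10.30 ms.

Δt = 1.02×10⁴ ms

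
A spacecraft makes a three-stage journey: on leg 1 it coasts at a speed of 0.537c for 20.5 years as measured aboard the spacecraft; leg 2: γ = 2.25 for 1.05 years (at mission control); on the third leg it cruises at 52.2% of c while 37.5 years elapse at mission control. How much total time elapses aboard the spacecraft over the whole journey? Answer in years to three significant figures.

Leg 1: 20.5 years is already measured aboard the spacecraft.
Leg 2: γ = 2.25; τ_2 = 1.05/2.250 = 0.4667 years.
Leg 3: β = 0.522; γ = 1/√(1 − 0.522²) = 1/√0.7275 = 1.172; τ_3 = 37.5/1.172 = 31.99 years.
Total: 20.50 + 0.4667 + 31.99 years.

τ = 53.0 years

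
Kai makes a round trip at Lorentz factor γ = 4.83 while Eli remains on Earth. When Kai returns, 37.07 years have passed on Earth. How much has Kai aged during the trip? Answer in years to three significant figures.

τ = 7.67 years

γ = 4.83
Kai's clock measures proper time along the trip: τ = Δt/γ = 37.07/4.830 years.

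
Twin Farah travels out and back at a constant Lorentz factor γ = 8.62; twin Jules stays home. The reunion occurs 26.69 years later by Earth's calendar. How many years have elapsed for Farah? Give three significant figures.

τ = 3.10 years

γ = 8.62
Farah's clock measures proper time along the trip: τ = Δt/γ = 26.69/8.620 years.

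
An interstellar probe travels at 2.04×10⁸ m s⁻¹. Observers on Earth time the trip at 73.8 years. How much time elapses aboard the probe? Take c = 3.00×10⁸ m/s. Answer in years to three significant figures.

β = 2.04×10⁸/3.00×10⁸ = 0.6800; γ = 1/√(1 − 0.6800²) = 1.364
The interval measured on Earth is the dilated one; the clock aboard the probe measures the proper time τ = Δt/γ = 73.8/1.364 years.

τ = 54.1 years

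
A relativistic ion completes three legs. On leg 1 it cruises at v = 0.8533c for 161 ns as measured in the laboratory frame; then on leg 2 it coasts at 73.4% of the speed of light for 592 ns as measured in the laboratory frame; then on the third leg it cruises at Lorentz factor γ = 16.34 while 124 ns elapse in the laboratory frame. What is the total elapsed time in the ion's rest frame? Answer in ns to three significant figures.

τ = 494 ns

Leg 1: γ = 1/√(1 − 0.8533²) = 1/√0.2719 = 1.918; τ_1 = 161/1.918 = 83.95 ns.
Leg 2: β = 0.734; γ = 1/√(1 − 0.734²) = 1/√0.4612 = 1.472; τ_2 = 592/1.472 = 402.1 ns.
Leg 3: γ = 16.34; τ_3 = 124/16.34 = 7.589 ns.
Total: 83.95 + 402.1 + 7.589 ns.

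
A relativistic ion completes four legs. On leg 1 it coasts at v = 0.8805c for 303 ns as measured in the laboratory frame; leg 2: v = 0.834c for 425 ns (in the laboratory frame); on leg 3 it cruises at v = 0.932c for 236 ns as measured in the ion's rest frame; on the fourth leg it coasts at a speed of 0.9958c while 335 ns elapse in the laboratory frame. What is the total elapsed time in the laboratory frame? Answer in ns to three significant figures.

Δt = 1710 ns

Leg 1: 303 ns is already measured in the laboratory frame.
Leg 2: 425 ns is already measured in the laboratory frame.
Leg 3: γ = 1/√(1 − 0.932²) = 1/√0.1314 = 2.759; Δt_3 = 2.759 × 236 = 651.1 ns.
Leg 4: 335 ns is already measured in the laboratory frame.
Total: 303.0 + 425.0 + 651.1 + 335.0 ns.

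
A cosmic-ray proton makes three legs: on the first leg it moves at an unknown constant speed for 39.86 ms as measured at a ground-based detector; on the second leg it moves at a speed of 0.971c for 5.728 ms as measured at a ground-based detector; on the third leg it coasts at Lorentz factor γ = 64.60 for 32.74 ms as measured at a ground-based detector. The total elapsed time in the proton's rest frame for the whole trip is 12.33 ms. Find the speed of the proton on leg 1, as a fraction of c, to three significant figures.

Leg 1: speed unknown; τ_1 = 39.86/γ_1.
Leg 2: γ = 1/√(1 − 0.971²) = 1/√0.05716 = 4.183; τ_2 = 5.728/4.183 = 1.369 ms.
Leg 3: γ = 64.60; τ_3 = 32.74/64.60 = 0.5068 ms.
Total proper time: τ_1 + 1.369 + 0.5068 = 12.33, so τ_1 = 12.33 − 1.876 = 10.45 ms.
γ_1 = 39.86/10.45 = 3.813; β = √(1 − 1/γ²) = √0.9312.

β = 0.965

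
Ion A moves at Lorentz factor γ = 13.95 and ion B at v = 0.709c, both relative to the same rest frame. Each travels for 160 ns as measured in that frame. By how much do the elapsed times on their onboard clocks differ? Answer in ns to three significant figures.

|τ_A − τ_B| = 101 ns

A: γ = 13.95; τ_A = 160/13.95 = 11.47 ns.
B: γ = 1/√(1 − 0.709²) = 1/√0.4973 = 1.418; τ_B = 160/1.418 = 112.8 ns.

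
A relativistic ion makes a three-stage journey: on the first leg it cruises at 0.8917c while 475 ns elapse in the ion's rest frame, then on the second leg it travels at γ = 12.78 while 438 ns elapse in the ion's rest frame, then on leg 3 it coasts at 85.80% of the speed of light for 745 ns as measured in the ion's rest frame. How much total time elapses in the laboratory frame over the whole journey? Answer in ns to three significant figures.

Δt = 8100 ns

Leg 1: γ = 1/√(1 − 0.8917²) = 1/√0.2049 = 2.209; Δt_1 = 2.209 × 475 = 1049 ns.
Leg 2: γ = 12.78; Δt_2 = 12.78 × 438 = 5598 ns.
Leg 3: β = 0.8580; γ = 1/√(1 − 0.8580²) = 1/√0.2638 = 1.947; Δt_3 = 1.947 × 745 = 1450 ns.
Total: 1049 + 5598 + 1450 ns.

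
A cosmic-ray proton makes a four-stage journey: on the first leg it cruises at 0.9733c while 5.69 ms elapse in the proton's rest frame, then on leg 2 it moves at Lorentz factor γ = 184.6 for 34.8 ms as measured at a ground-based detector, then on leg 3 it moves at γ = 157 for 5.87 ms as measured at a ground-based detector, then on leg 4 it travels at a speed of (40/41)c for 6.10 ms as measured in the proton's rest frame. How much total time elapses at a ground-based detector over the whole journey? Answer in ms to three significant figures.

Δt = 93.2 ms

Leg 1: γ = 1/√(1 − 0.9733²) = 1/√0.05269 = 4.357; Δt_1 = 4.357 × 5.69 = 24.79 ms.
Leg 2: 34.8 ms is already measured at a ground-based detector.
Leg 3: 5.87 ms is already measured at a ground-based detector.
Leg 4: γ = 1/√(1 − (40/41)²) = 41/9 ≈ 4.556; Δt_4 = 4.556 × 6.10 = 27.79 ms.
Total: 24.79 + 34.80 + 5.870 + 27.79 ms.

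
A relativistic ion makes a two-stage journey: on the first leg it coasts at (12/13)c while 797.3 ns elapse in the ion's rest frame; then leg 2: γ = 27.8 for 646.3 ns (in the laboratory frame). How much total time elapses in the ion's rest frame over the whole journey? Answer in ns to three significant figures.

τ = 821 ns

Leg 1: 797.3 ns is already measured in the ion's rest frame.
Leg 2: γ = 27.8; τ_2 = 646.3/27.80 = 23.25 ns.
Total: 797.3 + 23.25 ns.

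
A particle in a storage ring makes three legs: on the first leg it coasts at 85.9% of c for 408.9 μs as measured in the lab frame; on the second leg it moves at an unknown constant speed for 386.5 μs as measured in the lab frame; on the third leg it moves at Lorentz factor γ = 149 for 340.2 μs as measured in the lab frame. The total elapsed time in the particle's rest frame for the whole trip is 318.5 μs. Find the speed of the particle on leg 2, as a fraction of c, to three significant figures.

Leg 1: β = 0.859; γ = 1/√(1 − 0.859²) = 1/√0.2621 = 1.953; τ_1 = 408.9/1.953 = 209.3 μs.
Leg 2: speed unknown; τ_2 = 386.5/γ_2.
Leg 3: γ = 149; τ_3 = 340.2/149.0 = 2.283 μs.
Total proper time: 209.3 + τ_2 + 2.283 = 318.5, so τ_2 = 318.5 − 211.6 = 106.9 μs.
γ_2 = 386.5/106.9 = 3.617; β = √(1 − 1/γ²) = √0.9235.

β = 0.961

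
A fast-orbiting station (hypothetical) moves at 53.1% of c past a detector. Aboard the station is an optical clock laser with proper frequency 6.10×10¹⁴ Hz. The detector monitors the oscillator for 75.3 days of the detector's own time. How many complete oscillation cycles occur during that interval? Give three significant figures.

β = 0.531; γ = 1/√(1 − 0.531²) = 1/√0.7180 = 1.180
During 75.3 days of lab time, the oscillator's proper time advances by τ = Δt/γ = 75.3/1.180 = 63.81 days = 5.513×10⁶ s.
N = f × τ = 6.10×10¹⁴ × 5.513×10⁶ = 3.363×10²¹.

N = 3.36×10²¹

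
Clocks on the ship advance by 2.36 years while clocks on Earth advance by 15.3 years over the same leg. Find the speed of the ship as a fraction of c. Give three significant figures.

v = 0.988c

The proper time is measured on the ship (both events occur at the ship's location); Δt is measured on Earth. γ = Δt/τ = 15.3/2.36 = 6.483.
β = √(1 − 1/γ²) = √(1 − 0.02379) = √0.9762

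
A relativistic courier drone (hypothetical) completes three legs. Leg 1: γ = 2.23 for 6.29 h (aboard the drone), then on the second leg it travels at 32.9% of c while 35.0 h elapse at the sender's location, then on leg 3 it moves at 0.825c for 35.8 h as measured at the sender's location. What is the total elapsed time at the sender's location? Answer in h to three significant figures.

Leg 1: γ = 2.23; Δt_1 = 2.230 × 6.29 = 14.03 h.
Leg 2: 35.0 h is already measured at the sender's location.
Leg 3: 35.8 h is already measured at the sender's location.
Total: 14.03 + 35.00 + 35.80 h.

Δt = 84.8 h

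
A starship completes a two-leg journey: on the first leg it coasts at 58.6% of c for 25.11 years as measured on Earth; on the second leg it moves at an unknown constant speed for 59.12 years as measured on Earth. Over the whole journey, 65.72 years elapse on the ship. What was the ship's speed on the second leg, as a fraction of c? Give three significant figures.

Leg 1: β = 0.586; γ = 1/√(1 − 0.586²) = 1/√0.6566 = 1.234; τ_1 = 25.11/1.234 = 20.35 years.
Leg 2: speed unknown; τ_2 = 59.12/γ_2.
Total proper time: 20.35 + τ_2 = 65.72, so τ_2 = 65.72 − 20.35 = 45.37 years.
γ_2 = 59.12/45.37 = 1.303; β = √(1 − 1/γ²) = √0.4110.

β = 0.641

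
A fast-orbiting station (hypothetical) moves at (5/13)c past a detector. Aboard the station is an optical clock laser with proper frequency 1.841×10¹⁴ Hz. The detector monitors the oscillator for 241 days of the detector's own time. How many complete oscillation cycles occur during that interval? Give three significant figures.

γ = 1/√(1 − (5/13)²) = 13/12 ≈ 1.083
During 241 days of lab time, the oscillator's proper time advances by τ = Δt/γ = 241/1.083 = 222.5 days = 1.922×10⁷ s.
N = f × τ = 1.841×10¹⁴ × 1.922×10⁷ = 3.539×10²¹.

N = 3.54×10²¹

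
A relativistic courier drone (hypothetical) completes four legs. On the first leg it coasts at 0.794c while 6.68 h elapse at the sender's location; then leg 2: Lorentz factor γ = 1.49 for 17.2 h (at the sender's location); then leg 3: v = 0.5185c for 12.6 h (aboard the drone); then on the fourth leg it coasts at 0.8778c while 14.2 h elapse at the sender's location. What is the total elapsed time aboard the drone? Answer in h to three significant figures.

Leg 1: γ = 1/√(1 − 0.794²) = 1/√0.3696 = 1.645; τ_1 = 6.68/1.645 = 4.061 h.
Leg 2: γ = 1.49; τ_2 = 17.2/1.490 = 11.54 h.
Leg 3: 12.6 h is already measured aboard the drone.
Leg 4: γ = 1/√(1 − 0.8778²) = 1/√0.2295 = 2.088; τ_4 = 14.2/2.088 = 6.802 h.
Total: 4.061 + 11.54 + 12.60 + 6.802 h.

τ = 35.0 h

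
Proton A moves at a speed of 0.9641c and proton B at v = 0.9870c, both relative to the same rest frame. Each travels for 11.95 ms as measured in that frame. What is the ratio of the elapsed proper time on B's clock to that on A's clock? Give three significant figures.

τ_B/τ_A = 0.605

A: γ = 1/√(1 − 0.9641²) = 1/√0.07051 = 3.766. B: γ = 1/√(1 − 0.9870²) = 1/√0.02583 = 6.222.
τ_A/τ_B = γ_B/γ_A = 6.222/3.766 = 1.652, so τ_B/τ_A = 0.6053.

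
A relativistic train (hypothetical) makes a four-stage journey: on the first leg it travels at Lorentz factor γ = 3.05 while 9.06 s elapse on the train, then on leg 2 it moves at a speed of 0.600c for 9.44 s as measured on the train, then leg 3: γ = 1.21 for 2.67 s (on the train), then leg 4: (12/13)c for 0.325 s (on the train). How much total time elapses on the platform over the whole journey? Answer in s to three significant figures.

Leg 1: γ = 3.05; Δt_1 = 3.050 × 9.06 = 27.63 s.
Leg 2: γ = 1/√(1 − 0.600²) = 1/√0.6400 = 1.250; Δt_2 = 1.250 × 9.44 = 11.80 s.
Leg 3: γ = 1.21; Δt_3 = 1.210 × 2.67 = 3.231 s.
Leg 4: γ = 1/√(1 − (12/13)²) = 13/5 = 2.600; Δt_4 = 2.600 × 0.325 = 0.8450 s.
Total: 27.63 + 11.80 + 3.231 + 0.8450 s.

Δt = 43.5 s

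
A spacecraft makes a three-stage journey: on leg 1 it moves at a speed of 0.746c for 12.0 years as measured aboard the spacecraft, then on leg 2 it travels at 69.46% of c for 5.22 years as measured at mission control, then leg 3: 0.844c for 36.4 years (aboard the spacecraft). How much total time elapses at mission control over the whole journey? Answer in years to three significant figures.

Δt = 91.1 years

Leg 1: γ = 1/√(1 − 0.746²) = 1/√0.4435 = 1.502; Δt_1 = 1.502 × 12.0 = 18.02 years.
Leg 2: 5.22 years is already measured at mission control.
Leg 3: γ = 1/√(1 − 0.844²) = 1/√0.2877 = 1.864; Δt_3 = 1.864 × 36.4 = 67.87 years.
Total: 18.02 + 5.220 + 67.87 years.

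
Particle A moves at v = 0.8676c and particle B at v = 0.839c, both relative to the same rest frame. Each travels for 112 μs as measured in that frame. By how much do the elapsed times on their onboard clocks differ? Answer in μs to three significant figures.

A: γ = 1/√(1 − 0.8676²) = 1/√0.2473 = 2.011; τ_A = 112/2.011 = 55.69 μs.
B: γ = 1/√(1 − 0.839²) = 1/√0.2961 = 1.838; τ_B = 112/1.838 = 60.94 μs.

|τ_A − τ_B| = 5.25 μs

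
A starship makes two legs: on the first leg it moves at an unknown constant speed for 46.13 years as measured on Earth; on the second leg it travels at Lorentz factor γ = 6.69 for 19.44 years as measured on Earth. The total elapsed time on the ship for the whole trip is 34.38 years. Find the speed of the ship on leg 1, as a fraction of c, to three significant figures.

β = 0.731

Leg 1: speed unknown; τ_1 = 46.13/γ_1.
Leg 2: γ = 6.69; τ_2 = 19.44/6.690 = 2.906 years.
Total proper time: τ_1 + 2.906 = 34.38, so τ_1 = 34.38 − 2.906 = 31.47 years.
γ_1 = 46.13/31.47 = 1.466; β = √(1 − 1/γ²) = √0.5345.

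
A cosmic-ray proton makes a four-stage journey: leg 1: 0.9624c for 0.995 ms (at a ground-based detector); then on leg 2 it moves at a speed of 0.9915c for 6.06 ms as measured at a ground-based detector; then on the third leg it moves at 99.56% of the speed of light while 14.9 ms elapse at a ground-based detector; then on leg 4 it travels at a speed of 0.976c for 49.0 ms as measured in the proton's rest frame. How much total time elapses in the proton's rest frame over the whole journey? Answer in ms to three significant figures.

Leg 1: γ = 1/√(1 − 0.9624²) = 1/√0.07379 = 3.681; τ_1 = 0.995/3.681 = 0.2703 ms.
Leg 2: γ = 1/√(1 − 0.9915²) = 1/√0.01693 = 7.686; τ_2 = 6.06/7.686 = 0.7884 ms.
Leg 3: β = 0.9956; γ = 1/√(1 − 0.9956²) = 1/√0.008781 = 10.67; τ_3 = 14.9/10.67 = 1.396 ms.
Leg 4: 49.0 ms is already measured in the proton's rest frame.
Total: 0.2703 + 0.7884 + 1.396 + 49.00 ms.

τ = 51.5 ms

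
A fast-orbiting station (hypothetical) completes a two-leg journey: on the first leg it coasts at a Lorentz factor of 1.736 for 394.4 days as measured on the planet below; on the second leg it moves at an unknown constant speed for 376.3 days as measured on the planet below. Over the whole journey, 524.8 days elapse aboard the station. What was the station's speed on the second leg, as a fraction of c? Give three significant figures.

β = 0.612

Leg 1: γ = 1.736; τ_1 = 394.4/1.736 = 227.2 days.
Leg 2: speed unknown; τ_2 = 376.3/γ_2.
Total proper time: 227.2 + τ_2 = 524.8, so τ_2 = 524.8 − 227.2 = 297.6 days.
γ_2 = 376.3/297.6 = 1.264; β = √(1 − 1/γ²) = √0.3745.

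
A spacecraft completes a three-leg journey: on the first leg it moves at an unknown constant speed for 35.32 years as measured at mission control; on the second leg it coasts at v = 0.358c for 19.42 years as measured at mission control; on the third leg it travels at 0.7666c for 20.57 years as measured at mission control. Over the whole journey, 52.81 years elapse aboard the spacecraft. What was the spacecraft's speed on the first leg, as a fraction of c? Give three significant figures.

Leg 1: speed unknown; τ_1 = 35.32/γ_1.
Leg 2: γ = 1/√(1 − 0.358²) = 1/√0.8718 = 1.071; τ_2 = 19.42/1.071 = 18.13 years.
Leg 3: γ = 1/√(1 − 0.7666²) = 1/√0.4123 = 1.557; τ_3 = 20.57/1.557 = 13.21 years.
Total proper time: τ_1 + 18.13 + 13.21 = 52.81, so τ_1 = 52.81 − 31.34 = 21.47 years.
γ_1 = 35.32/21.47 = 1.645; β = √(1 − 1/γ²) = √0.6305.

β = 0.794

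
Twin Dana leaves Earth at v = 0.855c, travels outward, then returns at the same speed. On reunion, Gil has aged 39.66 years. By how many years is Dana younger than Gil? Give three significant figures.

γ = 1/√(1 − 0.855²) = 1/√0.2690 = 1.928
Dana's elapsed proper time: τ = 39.66/1.928 = 20.57 years.
Age gap = Δt − τ = 39.66 − 20.57 years.

Δt − τ = 19.1 years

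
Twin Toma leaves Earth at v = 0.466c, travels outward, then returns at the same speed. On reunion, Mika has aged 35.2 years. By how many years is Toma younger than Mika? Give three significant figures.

Δt − τ = 4.06 years

γ = 1/√(1 − 0.466²) = 1/√0.7828 = 1.130
Toma's elapsed proper time: τ = 35.2/1.130 = 31.14 years.
Age gap = Δt − τ = 35.2 − 31.14 years.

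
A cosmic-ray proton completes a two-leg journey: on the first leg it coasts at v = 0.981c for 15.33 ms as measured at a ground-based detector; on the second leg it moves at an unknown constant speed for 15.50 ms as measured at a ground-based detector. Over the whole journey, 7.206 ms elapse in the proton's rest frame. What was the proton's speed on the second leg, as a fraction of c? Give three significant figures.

β = 0.962

Leg 1: γ = 1/√(1 − 0.981²) = 1/√0.03764 = 5.154; τ_1 = 15.33/5.154 = 2.974 ms.
Leg 2: speed unknown; τ_2 = 15.50/γ_2.
Total proper time: 2.974 + τ_2 = 7.206, so τ_2 = 7.206 − 2.974 = 4.232 ms.
γ_2 = 15.50/4.232 = 3.663; β = √(1 − 1/γ²) = √0.9255.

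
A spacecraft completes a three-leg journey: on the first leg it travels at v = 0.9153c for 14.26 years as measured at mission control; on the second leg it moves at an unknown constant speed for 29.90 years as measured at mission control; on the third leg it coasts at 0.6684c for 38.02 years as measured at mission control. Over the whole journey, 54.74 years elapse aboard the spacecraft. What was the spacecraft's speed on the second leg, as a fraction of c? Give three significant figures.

β = 0.721

Leg 1: γ = 1/√(1 − 0.9153²) = 1/√0.1622 = 2.483; τ_1 = 14.26/2.483 = 5.744 years.
Leg 2: speed unknown; τ_2 = 29.90/γ_2.
Leg 3: γ = 1/√(1 − 0.6684²) = 1/√0.5532 = 1.344; τ_3 = 38.02/1.344 = 28.28 years.
Total proper time: 5.744 + τ_2 + 28.28 = 54.74, so τ_2 = 54.74 − 34.02 = 20.72 years.
γ_2 = 29.90/20.72 = 1.443; β = √(1 − 1/γ²) = √0.5199.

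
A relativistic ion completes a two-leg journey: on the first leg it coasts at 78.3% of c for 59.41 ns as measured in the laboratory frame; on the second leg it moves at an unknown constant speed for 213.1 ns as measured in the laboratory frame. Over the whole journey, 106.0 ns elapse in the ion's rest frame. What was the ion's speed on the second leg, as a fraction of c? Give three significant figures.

β = 0.946

Leg 1: β = 0.783; γ = 1/√(1 − 0.783²) = 1/√0.3869 = 1.608; τ_1 = 59.41/1.608 = 36.95 ns.
Leg 2: speed unknown; τ_2 = 213.1/γ_2.
Total proper time: 36.95 + τ_2 = 106.0, so τ_2 = 106.0 − 36.95 = 69.05 ns.
γ_2 = 213.1/69.05 = 3.086; β = √(1 − 1/γ²) = √0.8950.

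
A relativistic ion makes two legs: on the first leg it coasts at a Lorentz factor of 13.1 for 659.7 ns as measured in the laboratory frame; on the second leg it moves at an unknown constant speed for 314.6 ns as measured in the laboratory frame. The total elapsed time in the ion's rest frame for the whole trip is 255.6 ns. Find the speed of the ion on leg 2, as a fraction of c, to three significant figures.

Leg 1: γ = 13.1; τ_1 = 659.7/13.10 = 50.36 ns.
Leg 2: speed unknown; τ_2 = 314.6/γ_2.
Total proper time: 50.36 + τ_2 = 255.6, so τ_2 = 255.6 − 50.36 = 205.2 ns.
γ_2 = 314.6/205.2 = 1.533; β = √(1 − 1/γ²) = √0.5744.

β = 0.758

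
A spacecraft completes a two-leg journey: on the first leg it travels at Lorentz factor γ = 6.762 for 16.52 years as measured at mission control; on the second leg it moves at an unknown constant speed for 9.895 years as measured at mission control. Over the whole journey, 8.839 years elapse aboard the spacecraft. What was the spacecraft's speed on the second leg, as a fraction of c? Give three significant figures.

β = 0.763

Leg 1: γ = 6.762; τ_1 = 16.52/6.762 = 2.443 years.
Leg 2: speed unknown; τ_2 = 9.895/γ_2.
Total proper time: 2.443 + τ_2 = 8.839, so τ_2 = 8.839 − 2.443 = 6.396 years.
γ_2 = 9.895/6.396 = 1.547; β = √(1 − 1/γ²) = √0.5822.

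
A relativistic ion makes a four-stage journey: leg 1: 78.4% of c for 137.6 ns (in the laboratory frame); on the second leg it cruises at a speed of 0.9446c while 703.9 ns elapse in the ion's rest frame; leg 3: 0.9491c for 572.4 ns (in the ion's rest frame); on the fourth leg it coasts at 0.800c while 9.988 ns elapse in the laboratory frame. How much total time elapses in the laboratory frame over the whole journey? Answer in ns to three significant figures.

Δt = 4110 ns

Leg 1: 137.6 ns is already measured in the laboratory frame.
Leg 2: γ = 1/√(1 − 0.9446²) = 1/√0.1077 = 3.047; Δt_2 = 3.047 × 703.9 = 2145 ns.
Leg 3: γ = 1/√(1 − 0.9491²) = 1/√0.09921 = 3.175; Δt_3 = 3.175 × 572.4 = 1817 ns.
Leg 4: 9.988 ns is already measured in the laboratory frame.
Total: 137.6 + 2145 + 1817 + 9.988 ns.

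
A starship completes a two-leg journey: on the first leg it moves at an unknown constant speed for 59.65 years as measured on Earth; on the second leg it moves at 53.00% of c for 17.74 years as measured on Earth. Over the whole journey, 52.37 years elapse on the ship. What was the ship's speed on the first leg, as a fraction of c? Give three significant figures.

β = 0.780

Leg 1: speed unknown; τ_1 = 59.65/γ_1.
Leg 2: β = 0.5300; γ = 1/√(1 − 0.5300²) = 1/√0.7191 = 1.179; τ_2 = 17.74/1.179 = 15.04 years.
Total proper time: τ_1 + 15.04 = 52.37, so τ_1 = 52.37 − 15.04 = 37.33 years.
γ_1 = 59.65/37.33 = 1.598; β = √(1 − 1/γ²) = √0.6084.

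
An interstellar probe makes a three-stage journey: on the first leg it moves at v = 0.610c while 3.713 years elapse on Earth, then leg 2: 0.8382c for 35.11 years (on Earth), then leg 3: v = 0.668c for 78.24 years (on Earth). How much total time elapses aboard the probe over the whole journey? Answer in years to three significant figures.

Leg 1: γ = 1/√(1 − 0.610²) = 1/√0.6279 = 1.262; τ_1 = 3.713/1.262 = 2.942 years.
Leg 2: γ = 1/√(1 − 0.8382²) = 1/√0.2974 = 1.834; τ_2 = 35.11/1.834 = 19.15 years.
Leg 3: γ = 1/√(1 − 0.668²) = 1/√0.5538 = 1.344; τ_3 = 78.24/1.344 = 58.22 years.
Total: 2.942 + 19.15 + 58.22 years.

τ = 80.3 years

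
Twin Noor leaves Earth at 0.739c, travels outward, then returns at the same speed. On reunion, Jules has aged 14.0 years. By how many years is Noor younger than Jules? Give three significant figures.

γ = 1/√(1 − 0.739²) = 1/√0.4539 = 1.484
Noor's elapsed proper time: τ = 14.0/1.484 = 9.432 years.
Age gap = Δt − τ = 14.0 − 9.432 years.

Δt − τ = 4.57 years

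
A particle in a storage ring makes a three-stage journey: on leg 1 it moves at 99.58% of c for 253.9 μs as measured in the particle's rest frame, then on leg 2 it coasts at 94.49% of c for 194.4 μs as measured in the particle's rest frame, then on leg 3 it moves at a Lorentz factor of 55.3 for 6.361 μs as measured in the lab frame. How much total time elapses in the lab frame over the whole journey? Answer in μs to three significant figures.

Leg 1: β = 0.9958; γ = 1/√(1 − 0.9958²) = 1/√0.008382 = 10.92; Δt_1 = 10.92 × 253.9 = 2773 μs.
Leg 2: β = 0.9449; γ = 1/√(1 − 0.9449²) = 1/√0.1072 = 3.055; Δt_2 = 3.055 × 194.4 = 593.8 μs.
Leg 3: 6.361 μs is already measured in the lab frame.
Total: 2773 + 593.8 + 6.361 μs.

Δt = 3370 μs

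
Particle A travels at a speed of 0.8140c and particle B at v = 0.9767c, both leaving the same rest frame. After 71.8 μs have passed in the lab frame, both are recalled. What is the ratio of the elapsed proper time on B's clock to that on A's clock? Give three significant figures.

τ_B/τ_A = 0.369

A: γ = 1/√(1 − 0.8140²) = 1/√0.3374 = 1.722. B: γ = 1/√(1 − 0.9767²) = 1/√0.04606 = 4.660.
τ_A/τ_B = γ_B/γ_A = 4.660/1.722 = 2.707, so τ_B/τ_A = 0.3695.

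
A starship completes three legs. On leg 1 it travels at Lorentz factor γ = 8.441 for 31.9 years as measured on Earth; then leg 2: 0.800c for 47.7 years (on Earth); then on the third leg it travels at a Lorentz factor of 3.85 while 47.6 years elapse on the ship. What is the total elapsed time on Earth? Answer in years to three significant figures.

Δt = 263 years

Leg 1: 31.9 years is already measured on Earth.
Leg 2: 47.7 years is already measured on Earth.
Leg 3: γ = 3.85; Δt_3 = 3.850 × 47.6 = 183.3 years.
Total: 31.90 + 47.70 + 183.3 years.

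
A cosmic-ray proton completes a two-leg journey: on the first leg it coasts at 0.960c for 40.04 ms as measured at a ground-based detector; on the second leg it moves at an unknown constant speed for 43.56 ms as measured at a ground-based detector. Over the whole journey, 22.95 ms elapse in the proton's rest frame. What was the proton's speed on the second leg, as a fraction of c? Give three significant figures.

β = 0.963

Leg 1: γ = 1/√(1 − 0.960²) = 25/7 ≈ 3.571; τ_1 = 40.04/3.571 = 11.21 ms.
Leg 2: speed unknown; τ_2 = 43.56/γ_2.
Total proper time: 11.21 + τ_2 = 22.95, so τ_2 = 22.95 − 11.21 = 11.74 ms.
γ_2 = 43.56/11.74 = 3.711; β = √(1 − 1/γ²) = √0.9274.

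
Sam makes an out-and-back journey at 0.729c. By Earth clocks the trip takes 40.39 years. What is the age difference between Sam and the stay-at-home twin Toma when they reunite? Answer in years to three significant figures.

Δt − τ = 12.7 years

γ = 1/√(1 − 0.729²) = 1/√0.4686 = 1.461
Sam's elapsed proper time: τ = 40.39/1.461 = 27.65 years.
Age gap = Δt − τ = 40.39 − 27.65 years.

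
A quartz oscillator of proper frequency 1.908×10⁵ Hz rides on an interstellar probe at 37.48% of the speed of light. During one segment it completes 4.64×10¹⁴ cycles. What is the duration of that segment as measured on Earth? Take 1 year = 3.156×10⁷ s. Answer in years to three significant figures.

Δt = 83.1 years

β = 0.3748; γ = 1/√(1 − 0.3748²) = 1/√0.8595 = 1.079
Proper time for N cycles: τ = N/f = 4.64×10¹⁴/(1.908×10⁵) = 2.432×10⁹ s = 77.06 years.
Lab-frame duration Δt = γτ = 1.079 × 77.06 = 83.11 years.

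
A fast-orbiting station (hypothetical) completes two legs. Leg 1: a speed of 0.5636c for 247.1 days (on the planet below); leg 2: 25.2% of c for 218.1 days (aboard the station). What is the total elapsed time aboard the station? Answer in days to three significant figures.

Leg 1: γ = 1/√(1 − 0.5636²) = 1/√0.6824 = 1.211; τ_1 = 247.1/1.211 = 204.1 days.
Leg 2: 218.1 days is already measured aboard the station.
Total: 204.1 + 218.1 days.

τ = 422 days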